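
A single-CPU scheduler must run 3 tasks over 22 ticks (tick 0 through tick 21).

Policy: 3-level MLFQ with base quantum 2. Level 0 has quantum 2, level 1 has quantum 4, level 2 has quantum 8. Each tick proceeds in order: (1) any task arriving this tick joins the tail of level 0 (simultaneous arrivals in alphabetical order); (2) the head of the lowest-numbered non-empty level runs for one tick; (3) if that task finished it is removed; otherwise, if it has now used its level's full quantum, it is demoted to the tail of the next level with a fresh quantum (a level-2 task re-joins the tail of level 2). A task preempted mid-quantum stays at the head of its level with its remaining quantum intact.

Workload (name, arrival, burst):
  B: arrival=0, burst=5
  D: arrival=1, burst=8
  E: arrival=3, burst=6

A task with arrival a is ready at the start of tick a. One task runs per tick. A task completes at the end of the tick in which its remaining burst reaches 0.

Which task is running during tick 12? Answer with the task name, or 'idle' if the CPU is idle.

t=0: L0/L1/L2 = B/-/- → run B
t=1: L0/L1/L2 = BD/-/- → run B
t=2: L0/L1/L2 = D/B/- → run D
t=3: L0/L1/L2 = DE/B/- → run D
t=4: L0/L1/L2 = E/BD/- → run E
t=5: L0/L1/L2 = E/BD/- → run E
t=6: L0/L1/L2 = -/BDE/- → run B
t=7: L0/L1/L2 = -/BDE/- → run B
t=8: L0/L1/L2 = -/BDE/- → run B
t=9: L0/L1/L2 = -/DE/- → run D
t=10: L0/L1/L2 = -/DE/- → run D
t=11: L0/L1/L2 = -/DE/- → run D
t=12: L0/L1/L2 = -/DE/- → run D
t=13: L0/L1/L2 = -/E/D → run E
t=14: L0/L1/L2 = -/E/D → run E
t=15: L0/L1/L2 = -/E/D → run E
t=16: L0/L1/L2 = -/E/D → run E
t=17: L0/L1/L2 = -/-/D → run D
t=18: L0/L1/L2 = -/-/D → run D
t=19: (idle)
t=20: (idle)
t=21: (idle)

running at tick 12 = D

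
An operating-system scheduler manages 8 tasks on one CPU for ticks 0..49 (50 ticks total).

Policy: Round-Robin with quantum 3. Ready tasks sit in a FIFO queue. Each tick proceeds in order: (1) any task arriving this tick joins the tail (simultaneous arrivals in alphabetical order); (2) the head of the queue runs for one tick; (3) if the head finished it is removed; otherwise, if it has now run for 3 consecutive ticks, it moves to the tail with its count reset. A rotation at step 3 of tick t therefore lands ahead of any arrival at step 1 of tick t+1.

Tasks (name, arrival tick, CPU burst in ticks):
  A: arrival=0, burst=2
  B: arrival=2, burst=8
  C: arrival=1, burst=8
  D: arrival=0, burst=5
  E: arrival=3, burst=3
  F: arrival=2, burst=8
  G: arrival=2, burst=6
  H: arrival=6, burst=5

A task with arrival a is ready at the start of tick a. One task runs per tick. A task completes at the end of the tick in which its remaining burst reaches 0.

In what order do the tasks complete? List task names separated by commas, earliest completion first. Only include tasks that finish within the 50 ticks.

t=0: queue=[A,D] q_used=0 → run A
t=1: queue=[A,D,C] q_used=1 → run A
t=2: queue=[D,C,B,F,G] q_used=0 → run D
t=3: queue=[D,C,B,F,G,E] q_used=1 → run D
t=4: queue=[D,C,B,F,G,E] q_used=2 → run D
t=5: queue=[C,B,F,G,E,D] q_used=0 → run C
t=6: queue=[C,B,F,G,E,D,H] q_used=1 → run C
t=7: queue=[C,B,F,G,E,D,H] q_used=2 → run C
t=8: queue=[B,F,G,E,D,H,C] q_used=0 → run B
t=9: queue=[B,F,G,E,D,H,C] q_used=1 → run B
t=10: queue=[B,F,G,E,D,H,C] q_used=2 → run B
t=11: queue=[F,G,E,D,H,C,B] q_used=0 → run F
t=12: queue=[F,G,E,D,H,C,B] q_used=1 → run F
t=13: queue=[F,G,E,D,H,C,B] q_used=2 → run F
t=14: queue=[G,E,D,H,C,B,F] q_used=0 → run G
t=15: queue=[G,E,D,H,C,B,F] q_used=1 → run G
t=16: queue=[G,E,D,H,C,B,F] q_used=2 → run G
t=17: queue=[E,D,H,C,B,F,G] q_used=0 → run E
t=18: queue=[E,D,H,C,B,F,G] q_used=1 → run E
t=19: queue=[E,D,H,C,B,F,G] q_used=2 → run E
t=20: queue=[D,H,C,B,F,G] q_used=0 → run D
t=21: queue=[D,H,C,B,F,G] q_used=1 → run D
t=22: queue=[H,C,B,F,G] q_used=0 → run H
t=23: queue=[H,C,B,F,G] q_used=1 → run H
t=24: queue=[H,C,B,F,G] q_used=2 → run H
t=25: queue=[C,B,F,G,H] q_used=0 → run C
t=26: queue=[C,B,F,G,H] q_used=1 → run C
t=27: queue=[C,B,F,G,H] q_used=2 → run C
t=28: queue=[B,F,G,H,C] q_used=0 → run B
t=29: queue=[B,F,G,H,C] q_used=1 → run B
t=30: queue=[B,F,G,H,C] q_used=2 → run B
t=31: queue=[F,G,H,C,B] q_used=0 → run F
t=32: queue=[F,G,H,C,B] q_used=1 → run F
t=33: queue=[F,G,H,C,B] q_used=2 → run F
t=34: queue=[G,H,C,B,F] q_used=0 → run G
t=35: queue=[G,H,C,B,F] q_used=1 → run G
t=36: queue=[G,H,C,B,F] q_used=2 → run G
t=37: queue=[H,C,B,F] q_used=0 → run H
t=38: queue=[H,C,B,F] q_used=1 → run H
t=39: queue=[C,B,F] q_used=0 → run C
t=40: queue=[C,B,F] q_used=1 → run C
t=41: queue=[B,F] q_used=0 → run B
t=42: queue=[B,F] q_used=1 → run B
t=43: queue=[F] q_used=0 → run F
t=44: queue=[F] q_used=1 → run F
t=45: (idle)
t=46: (idle)
t=47: (idle)
t=48: (idle)
t=49: (idle)

completion order = A, E, D, G, H, C, B, F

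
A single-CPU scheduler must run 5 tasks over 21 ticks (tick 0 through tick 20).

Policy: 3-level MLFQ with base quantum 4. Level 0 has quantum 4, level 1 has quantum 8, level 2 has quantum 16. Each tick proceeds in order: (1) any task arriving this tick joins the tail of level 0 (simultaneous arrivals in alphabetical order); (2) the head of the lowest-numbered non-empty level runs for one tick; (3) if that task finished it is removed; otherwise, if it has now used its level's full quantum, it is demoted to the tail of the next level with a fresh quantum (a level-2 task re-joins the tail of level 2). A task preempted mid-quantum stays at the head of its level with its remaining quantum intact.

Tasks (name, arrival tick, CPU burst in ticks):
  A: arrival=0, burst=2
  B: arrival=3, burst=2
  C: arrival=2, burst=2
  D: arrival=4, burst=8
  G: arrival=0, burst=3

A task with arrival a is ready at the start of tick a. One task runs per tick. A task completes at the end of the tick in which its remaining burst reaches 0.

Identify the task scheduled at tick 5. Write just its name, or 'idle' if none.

running at tick 5 = C

t=0: L0/L1/L2 = AG/-/- → run A
t=1: L0/L1/L2 = AG/-/- → run A
t=2: L0/L1/L2 = GC/-/- → run G
t=3: L0/L1/L2 = GCB/-/- → run G
t=4: L0/L1/L2 = GCBD/-/- → run G
t=5: L0/L1/L2 = CBD/-/- → run C
t=6: L0/L1/L2 = CBD/-/- → run C
t=7: L0/L1/L2 = BD/-/- → run B
t=8: L0/L1/L2 = BD/-/- → run B
t=9: L0/L1/L2 = D/-/- → run D
t=10: L0/L1/L2 = D/-/- → run D
t=11: L0/L1/L2 = D/-/- → run D
t=12: L0/L1/L2 = D/-/- → run D
t=13: L0/L1/L2 = -/D/- → run D
t=14: L0/L1/L2 = -/D/- → run D
t=15: L0/L1/L2 = -/D/- → run D
t=16: L0/L1/L2 = -/D/- → run D
t=17: (idle)
t=18: (idle)
t=19: (idle)
t=20: (idle)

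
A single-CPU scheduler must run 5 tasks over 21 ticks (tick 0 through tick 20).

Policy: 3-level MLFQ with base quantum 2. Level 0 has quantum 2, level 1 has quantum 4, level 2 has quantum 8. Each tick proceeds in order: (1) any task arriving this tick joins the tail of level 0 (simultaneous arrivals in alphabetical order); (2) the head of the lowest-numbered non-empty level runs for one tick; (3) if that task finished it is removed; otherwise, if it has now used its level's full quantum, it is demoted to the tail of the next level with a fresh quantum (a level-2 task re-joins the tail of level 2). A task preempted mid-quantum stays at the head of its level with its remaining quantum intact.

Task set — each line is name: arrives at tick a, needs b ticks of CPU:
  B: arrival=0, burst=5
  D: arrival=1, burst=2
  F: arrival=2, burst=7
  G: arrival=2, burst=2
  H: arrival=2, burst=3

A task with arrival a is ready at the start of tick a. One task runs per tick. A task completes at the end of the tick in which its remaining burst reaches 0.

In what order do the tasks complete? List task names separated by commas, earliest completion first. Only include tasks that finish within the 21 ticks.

completion order = D, G, B, H, F

t=0: L0/L1/L2 = B/-/- → run B
t=1: L0/L1/L2 = BD/-/- → run B
t=2: L0/L1/L2 = DFGH/B/- → run D
t=3: L0/L1/L2 = DFGH/B/- → run D
t=4: L0/L1/L2 = FGH/B/- → run F
t=5: L0/L1/L2 = FGH/B/- → run F
t=6: L0/L1/L2 = GH/BF/- → run G
t=7: L0/L1/L2 = GH/BF/- → run G
t=8: L0/L1/L2 = H/BF/- → run H
t=9: L0/L1/L2 = H/BF/- → run H
t=10: L0/L1/L2 = -/BFH/- → run B
t=11: L0/L1/L2 = -/BFH/- → run B
t=12: L0/L1/L2 = -/BFH/- → run B
t=13: L0/L1/L2 = -/FH/- → run F
t=14: L0/L1/L2 = -/FH/- → run F
t=15: L0/L1/L2 = -/FH/- → run F
t=16: L0/L1/L2 = -/FH/- → run F
t=17: L0/L1/L2 = -/H/F → run H
t=18: L0/L1/L2 = -/-/F → run F
t=19: (idle)
t=20: (idle)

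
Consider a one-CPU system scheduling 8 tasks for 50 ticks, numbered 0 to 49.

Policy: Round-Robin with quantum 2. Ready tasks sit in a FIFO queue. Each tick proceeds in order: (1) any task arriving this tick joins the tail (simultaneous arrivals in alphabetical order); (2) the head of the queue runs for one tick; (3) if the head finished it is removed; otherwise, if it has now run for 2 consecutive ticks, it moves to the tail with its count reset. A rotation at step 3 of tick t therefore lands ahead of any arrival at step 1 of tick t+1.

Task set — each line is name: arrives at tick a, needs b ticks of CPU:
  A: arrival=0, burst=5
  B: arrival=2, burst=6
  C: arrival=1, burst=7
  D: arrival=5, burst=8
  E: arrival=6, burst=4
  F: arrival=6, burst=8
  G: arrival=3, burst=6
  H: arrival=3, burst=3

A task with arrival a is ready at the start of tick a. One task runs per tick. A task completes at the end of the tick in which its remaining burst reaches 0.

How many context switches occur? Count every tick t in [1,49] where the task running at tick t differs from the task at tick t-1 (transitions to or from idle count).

t=0: queue=[A] q_used=0 → run A
t=1: queue=[A,C] q_used=1 → run A
t=2: queue=[C,A,B] q_used=0 → run C
t=3: queue=[C,A,B,G,H] q_used=1 → run C
t=4: queue=[A,B,G,H,C] q_used=0 → run A
t=5: queue=[A,B,G,H,C,D] q_used=1 → run A
t=6: queue=[B,G,H,C,D,A,E,F] q_used=0 → run B
t=7: queue=[B,G,H,C,D,A,E,F] q_used=1 → run B
t=8: queue=[G,H,C,D,A,E,F,B] q_used=0 → run G
t=9: queue=[G,H,C,D,A,E,F,B] q_used=1 → run G
t=10: queue=[H,C,D,A,E,F,B,G] q_used=0 → run H
t=11: queue=[H,C,D,A,E,F,B,G] q_used=1 → run H
t=12: queue=[C,D,A,E,F,B,G,H] q_used=0 → run C
t=13: queue=[C,D,A,E,F,B,G,H] q_used=1 → run C
t=14: queue=[D,A,E,F,B,G,H,C] q_used=0 → run D
t=15: queue=[D,A,E,F,B,G,H,C] q_used=1 → run D
t=16: queue=[A,E,F,B,G,H,C,D] q_used=0 → run A
t=17: queue=[E,F,B,G,H,C,D] q_used=0 → run E
t=18: queue=[E,F,B,G,H,C,D] q_used=1 → run E
t=19: queue=[F,B,G,H,C,D,E] q_used=0 → run F
t=20: queue=[F,B,G,H,C,D,E] q_used=1 → run F
t=21: queue=[B,G,H,C,D,E,F] q_used=0 → run B
t=22: queue=[B,G,H,C,D,E,F] q_used=1 → run B
t=23: queue=[G,H,C,D,E,F,B] q_used=0 → run G
t=24: queue=[G,H,C,D,E,F,B] q_used=1 → run G
t=25: queue=[H,C,D,E,F,B,G] q_used=0 → run H
t=26: queue=[C,D,E,F,B,G] q_used=0 → run C
t=27: queue=[C,D,E,F,B,G] q_used=1 → run C
t=28: queue=[D,E,F,B,G,C] q_used=0 → run D
t=29: queue=[D,E,F,B,G,C] q_used=1 → run D
t=30: queue=[E,F,B,G,C,D] q_used=0 → run E
t=31: queue=[E,F,B,G,C,D] q_used=1 → run E
t=32: queue=[F,B,G,C,D] q_used=0 → run F
t=33: queue=[F,B,G,C,D] q_used=1 → run F
t=34: queue=[B,G,C,D,F] q_used=0 → run B
t=35: queue=[B,G,C,D,F] q_used=1 → run B
t=36: queue=[G,C,D,F] q_used=0 → run G
t=37: queue=[G,C,D,F] q_used=1 → run G
t=38: queue=[C,D,F] q_used=0 → run C
t=39: queue=[D,F] q_used=0 → run D
t=40: queue=[D,F] q_used=1 → run D
t=41: queue=[F,D] q_used=0 → run F
t=42: queue=[F,D] q_used=1 → run F
t=43: queue=[D,F] q_used=0 → run D
t=44: queue=[D,F] q_used=1 → run D
t=45: queue=[F] q_used=0 → run F
t=46: queue=[F] q_used=1 → run F
t=47: (idle)
t=48: (idle)
t=49: (idle)

context switches = 25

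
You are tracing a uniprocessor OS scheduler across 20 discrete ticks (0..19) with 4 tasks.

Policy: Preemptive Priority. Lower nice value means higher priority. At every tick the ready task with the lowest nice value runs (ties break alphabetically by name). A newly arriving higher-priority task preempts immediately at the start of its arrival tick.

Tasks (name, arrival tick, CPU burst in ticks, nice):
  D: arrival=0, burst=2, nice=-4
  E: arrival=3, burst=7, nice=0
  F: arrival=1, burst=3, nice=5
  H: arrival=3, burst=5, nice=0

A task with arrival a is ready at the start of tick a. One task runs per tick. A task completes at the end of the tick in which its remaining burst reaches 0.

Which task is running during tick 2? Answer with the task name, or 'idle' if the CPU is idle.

t=0: ready={D} → run D
t=1: ready={D,F} → run D
t=2: ready={F} → run F
t=3: ready={E,F,H} → run E
t=4: ready={E,F,H} → run E
t=5: ready={E,F,H} → run E
t=6: ready={E,F,H} → run E
t=7: ready={E,F,H} → run E
t=8: ready={E,F,H} → run E
t=9: ready={E,F,H} → run E
t=10: ready={F,H} → run H
t=11: ready={F,H} → run H
t=12: ready={F,H} → run H
t=13: ready={F,H} → run H
t=14: ready={F,H} → run H
t=15: ready={F} → run F
t=16: ready={F} → run F
t=17: (idle)
t=18: (idle)
t=19: (idle)

running at tick 2 = F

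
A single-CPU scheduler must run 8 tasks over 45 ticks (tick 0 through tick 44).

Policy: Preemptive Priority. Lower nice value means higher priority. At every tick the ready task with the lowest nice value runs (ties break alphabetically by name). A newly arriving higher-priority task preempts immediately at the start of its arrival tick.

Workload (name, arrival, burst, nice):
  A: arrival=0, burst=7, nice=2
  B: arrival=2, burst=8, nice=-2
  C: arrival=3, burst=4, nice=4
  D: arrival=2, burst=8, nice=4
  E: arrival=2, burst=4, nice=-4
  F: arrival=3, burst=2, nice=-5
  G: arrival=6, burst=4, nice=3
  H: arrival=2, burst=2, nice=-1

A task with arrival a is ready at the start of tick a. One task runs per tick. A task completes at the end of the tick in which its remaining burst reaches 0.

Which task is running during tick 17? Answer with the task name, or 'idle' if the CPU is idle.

running at tick 17 = H

t=0: ready={A} → run A
t=1: ready={A} → run A
t=2: ready={A,B,D,E,H} → run E
t=3: ready={A,B,C,D,E,F,H} → run F
t=4: ready={A,B,C,D,E,F,H} → run F
t=5: ready={A,B,C,D,E,H} → run E
t=6: ready={A,B,C,D,E,G,H} → run E
t=7: ready={A,B,C,D,E,G,H} → run E
t=8: ready={A,B,C,D,G,H} → run B
t=9: ready={A,B,C,D,G,H} → run B
t=10: ready={A,B,C,D,G,H} → run B
t=11: ready={A,B,C,D,G,H} → run B
t=12: ready={A,B,C,D,G,H} → run B
t=13: ready={A,B,C,D,G,H} → run B
t=14: ready={A,B,C,D,G,H} → run B
t=15: ready={A,B,C,D,G,H} → run B
t=16: ready={A,C,D,G,H} → run H
t=17: ready={A,C,D,G,H} → run H
t=18: ready={A,C,D,G} → run A
t=19: ready={A,C,D,G} → run A
t=20: ready={A,C,D,G} → run A
t=21: ready={A,C,D,G} → run A
t=22: ready={A,C,D,G} → run A
t=23: ready={C,D,G} → run G
t=24: ready={C,D,G} → run G
t=25: ready={C,D,G} → run G
t=26: ready={C,D,G} → run G
t=27: ready={C,D} → run C
t=28: ready={C,D} → run C
t=29: ready={C,D} → run C
t=30: ready={C,D} → run C
t=31: ready={D} → run D
t=32: ready={D} → run D
t=33: ready={D} → run D
t=34: ready={D} → run D
t=35: ready={D} → run D
t=36: ready={D} → run D
t=37: ready={D} → run D
t=38: ready={D} → run D
t=39: (idle)
t=40: (idle)
t=41: (idle)
t=42: (idle)
t=43: (idle)
t=44: (idle)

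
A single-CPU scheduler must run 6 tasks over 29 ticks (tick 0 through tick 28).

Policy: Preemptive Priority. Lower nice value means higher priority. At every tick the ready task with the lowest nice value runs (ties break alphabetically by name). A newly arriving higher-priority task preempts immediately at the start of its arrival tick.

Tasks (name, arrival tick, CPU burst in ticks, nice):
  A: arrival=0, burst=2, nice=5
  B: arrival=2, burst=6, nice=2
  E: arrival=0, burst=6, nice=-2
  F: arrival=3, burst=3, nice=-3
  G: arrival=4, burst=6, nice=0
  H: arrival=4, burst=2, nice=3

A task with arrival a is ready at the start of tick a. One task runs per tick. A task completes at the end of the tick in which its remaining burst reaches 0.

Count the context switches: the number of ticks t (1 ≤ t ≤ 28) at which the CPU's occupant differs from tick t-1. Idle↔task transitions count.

t=0: ready={A,E} → run E
t=1: ready={A,E} → run E
t=2: ready={A,B,E} → run E
t=3: ready={A,B,E,F} → run F
t=4: ready={A,B,E,F,G,H} → run F
t=5: ready={A,B,E,F,G,H} → run F
t=6: ready={A,B,E,G,H} → run E
t=7: ready={A,B,E,G,H} → run E
t=8: ready={A,B,E,G,H} → run E
t=9: ready={A,B,G,H} → run G
t=10: ready={A,B,G,H} → run G
t=11: ready={A,B,G,H} → run G
t=12: ready={A,B,G,H} → run G
t=13: ready={A,B,G,H} → run G
t=14: ready={A,B,G,H} → run G
t=15: ready={A,B,H} → run B
t=16: ready={A,B,H} → run B
t=17: ready={A,B,H} → run B
t=18: ready={A,B,H} → run B
t=19: ready={A,B,H} → run B
t=20: ready={A,B,H} → run B
t=21: ready={A,H} → run H
t=22: ready={A,H} → run H
t=23: ready={A} → run A
t=24: ready={A} → run A
t=25: (idle)
t=26: (idle)
t=27: (idle)
t=28: (idle)

context switches = 7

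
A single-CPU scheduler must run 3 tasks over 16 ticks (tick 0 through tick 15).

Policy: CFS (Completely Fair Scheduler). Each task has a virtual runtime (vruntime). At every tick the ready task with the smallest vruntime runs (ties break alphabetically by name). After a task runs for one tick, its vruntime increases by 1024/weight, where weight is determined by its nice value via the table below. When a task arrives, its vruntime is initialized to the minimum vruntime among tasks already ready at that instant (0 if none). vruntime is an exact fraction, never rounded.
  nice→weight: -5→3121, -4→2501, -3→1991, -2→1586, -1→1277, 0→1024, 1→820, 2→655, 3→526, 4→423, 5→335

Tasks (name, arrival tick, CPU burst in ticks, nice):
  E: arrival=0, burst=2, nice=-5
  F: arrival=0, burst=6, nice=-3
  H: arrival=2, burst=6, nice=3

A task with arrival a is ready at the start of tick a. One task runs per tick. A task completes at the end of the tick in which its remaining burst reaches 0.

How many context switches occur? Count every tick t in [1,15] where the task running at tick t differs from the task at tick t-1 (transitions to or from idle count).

context switches = 8

t=0: vr[E=0 F=0] → run E
t=1: vr[E=1024/3121 F=0] → run F
t=2: vr[E=1024/3121 F=1024/1991 H=1024/3121] → run E
t=3: vr[F=1024/1991 H=1024/3121] → run H
t=4: vr[F=1024/1991 H=1867264/820823] → run F
t=5: vr[F=2048/1991 H=1867264/820823] → run F
t=6: vr[F=3072/1991 H=1867264/820823] → run F
t=7: vr[F=4096/1991 H=1867264/820823] → run F
t=8: vr[F=5120/1991 H=1867264/820823] → run H
t=9: vr[F=5120/1991 H=3465216/820823] → run F
t=10: vr[H=3465216/820823] → run H
t=11: vr[H=5063168/820823] → run H
t=12: vr[H=6661120/820823] → run H
t=13: vr[H=8259072/820823] → run H
t=14: (idle)
t=15: (idle)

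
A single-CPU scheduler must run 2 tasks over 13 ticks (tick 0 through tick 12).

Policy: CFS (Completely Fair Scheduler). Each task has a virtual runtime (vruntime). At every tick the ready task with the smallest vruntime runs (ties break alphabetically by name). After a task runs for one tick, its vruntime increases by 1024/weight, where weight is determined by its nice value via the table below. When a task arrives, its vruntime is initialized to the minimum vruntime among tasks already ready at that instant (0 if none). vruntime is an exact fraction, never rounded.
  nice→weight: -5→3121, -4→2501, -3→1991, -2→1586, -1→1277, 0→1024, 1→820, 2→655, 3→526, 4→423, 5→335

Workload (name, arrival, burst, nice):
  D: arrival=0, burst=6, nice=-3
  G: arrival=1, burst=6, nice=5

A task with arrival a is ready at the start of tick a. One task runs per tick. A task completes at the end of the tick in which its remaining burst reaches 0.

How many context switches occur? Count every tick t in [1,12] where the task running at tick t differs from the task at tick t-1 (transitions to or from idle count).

t=0: vr[D=0] → run D
t=1: vr[D=1024/1991 G=1024/1991] → run D
t=2: vr[D=2048/1991 G=1024/1991] → run G
t=3: vr[D=2048/1991 G=2381824/666985] → run D
t=4: vr[D=3072/1991 G=2381824/666985] → run D
t=5: vr[D=4096/1991 G=2381824/666985] → run D
t=6: vr[D=5120/1991 G=2381824/666985] → run D
t=7: vr[G=2381824/666985] → run G
t=8: vr[G=4420608/666985] → run G
t=9: vr[G=6459392/666985] → run G
t=10: vr[G=8498176/666985] → run G
t=11: vr[G=2107392/133397] → run G
t=12: (idle)

context switches = 4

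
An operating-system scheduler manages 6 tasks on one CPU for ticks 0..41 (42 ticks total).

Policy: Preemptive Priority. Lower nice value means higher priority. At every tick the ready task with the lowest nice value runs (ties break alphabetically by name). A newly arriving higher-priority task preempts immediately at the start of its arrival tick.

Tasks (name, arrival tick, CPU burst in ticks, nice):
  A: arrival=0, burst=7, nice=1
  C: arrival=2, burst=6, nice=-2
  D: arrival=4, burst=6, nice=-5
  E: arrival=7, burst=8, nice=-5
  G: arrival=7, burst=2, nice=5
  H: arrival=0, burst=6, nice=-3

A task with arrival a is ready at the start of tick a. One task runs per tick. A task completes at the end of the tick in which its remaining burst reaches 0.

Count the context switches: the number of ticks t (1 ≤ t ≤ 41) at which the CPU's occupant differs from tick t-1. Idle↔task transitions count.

context switches = 7

t=0: ready={A,H} → run H
t=1: ready={A,H} → run H
t=2: ready={A,C,H} → run H
t=3: ready={A,C,H} → run H
t=4: ready={A,C,D,H} → run D
t=5: ready={A,C,D,H} → run D
t=6: ready={A,C,D,H} → run D
t=7: ready={A,C,D,E,G,H} → run D
t=8: ready={A,C,D,E,G,H} → run D
t=9: ready={A,C,D,E,G,H} → run D
t=10: ready={A,C,E,G,H} → run E
t=11: ready={A,C,E,G,H} → run E
t=12: ready={A,C,E,G,H} → run E
t=13: ready={A,C,E,G,H} → run E
t=14: ready={A,C,E,G,H} → run E
t=15: ready={A,C,E,G,H} → run E
t=16: ready={A,C,E,G,H} → run E
t=17: ready={A,C,E,G,H} → run E
t=18: ready={A,C,G,H} → run H
t=19: ready={A,C,G,H} → run H
t=20: ready={A,C,G} → run C
t=21: ready={A,C,G} → run C
t=22: ready={A,C,G} → run C
t=23: ready={A,C,G} → run C
t=24: ready={A,C,G} → run C
t=25: ready={A,C,G} → run C
t=26: ready={A,G} → run A
t=27: ready={A,G} → run A
t=28: ready={A,G} → run A
t=29: ready={A,G} → run A
t=30: ready={A,G} → run A
t=31: ready={A,G} → run A
t=32: ready={A,G} → run A
t=33: ready={G} → run G
t=34: ready={G} → run G
t=35: (idle)
t=36: (idle)
t=37: (idle)
t=38: (idle)
t=39: (idle)
t=40: (idle)
t=41: (idle)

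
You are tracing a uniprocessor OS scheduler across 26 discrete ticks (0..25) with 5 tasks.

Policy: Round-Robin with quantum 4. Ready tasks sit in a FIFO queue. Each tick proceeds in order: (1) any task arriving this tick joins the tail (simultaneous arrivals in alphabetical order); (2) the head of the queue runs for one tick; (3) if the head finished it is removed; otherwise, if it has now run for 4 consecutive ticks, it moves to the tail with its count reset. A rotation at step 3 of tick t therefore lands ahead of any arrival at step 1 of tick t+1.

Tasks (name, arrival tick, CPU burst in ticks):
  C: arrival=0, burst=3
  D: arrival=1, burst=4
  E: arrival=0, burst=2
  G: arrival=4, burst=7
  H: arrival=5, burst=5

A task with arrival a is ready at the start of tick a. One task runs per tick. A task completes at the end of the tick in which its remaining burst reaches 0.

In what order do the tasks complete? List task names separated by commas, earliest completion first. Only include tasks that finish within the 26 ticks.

t=0: queue=[C,E] q_used=0 → run C
t=1: queue=[C,E,D] q_used=1 → run C
t=2: queue=[C,E,D] q_used=2 → run C
t=3: queue=[E,D] q_used=0 → run E
t=4: queue=[E,D,G] q_used=1 → run E
t=5: queue=[D,G,H] q_used=0 → run D
t=6: queue=[D,G,H] q_used=1 → run D
t=7: queue=[D,G,H] q_used=2 → run D
t=8: queue=[D,G,H] q_used=3 → run D
t=9: queue=[G,H] q_used=0 → run G
t=10: queue=[G,H] q_used=1 → run G
t=11: queue=[G,H] q_used=2 → run G
t=12: queue=[G,H] q_used=3 → run G
t=13: queue=[H,G] q_used=0 → run H
t=14: queue=[H,G] q_used=1 → run H
t=15: queue=[H,G] q_used=2 → run H
t=16: queue=[H,G] q_used=3 → run H
t=17: queue=[G,H] q_used=0 → run G
t=18: queue=[G,H] q_used=1 → run G
t=19: queue=[G,H] q_used=2 → run G
t=20: queue=[H] q_used=0 → run H
t=21: (idle)
t=22: (idle)
t=23: (idle)
t=24: (idle)
t=25: (idle)

completion order = C, E, D, G, H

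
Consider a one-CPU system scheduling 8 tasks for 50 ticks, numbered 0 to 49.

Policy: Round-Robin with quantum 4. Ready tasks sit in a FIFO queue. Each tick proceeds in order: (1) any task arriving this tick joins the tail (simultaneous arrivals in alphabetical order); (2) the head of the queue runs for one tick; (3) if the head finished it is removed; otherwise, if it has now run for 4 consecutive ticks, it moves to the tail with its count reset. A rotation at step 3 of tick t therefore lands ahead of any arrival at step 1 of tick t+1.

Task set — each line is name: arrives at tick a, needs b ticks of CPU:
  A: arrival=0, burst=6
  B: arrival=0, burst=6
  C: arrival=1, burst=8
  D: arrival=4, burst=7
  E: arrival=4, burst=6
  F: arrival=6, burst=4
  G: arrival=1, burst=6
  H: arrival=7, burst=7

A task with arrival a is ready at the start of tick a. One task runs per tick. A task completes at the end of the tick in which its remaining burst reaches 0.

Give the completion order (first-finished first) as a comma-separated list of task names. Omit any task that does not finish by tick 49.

completion order = A, F, B, C, G, D, E, H

t=0: queue=[A,B] q_used=0 → run A
t=1: queue=[A,B,C,G] q_used=1 → run A
t=2: queue=[A,B,C,G] q_used=2 → run A
t=3: queue=[A,B,C,G] q_used=3 → run A
t=4: queue=[B,C,G,A,D,E] q_used=0 → run B
t=5: queue=[B,C,G,A,D,E] q_used=1 → run B
t=6: queue=[B,C,G,A,D,E,F] q_used=2 → run B
t=7: queue=[B,C,G,A,D,E,F,H] q_used=3 → run B
t=8: queue=[C,G,A,D,E,F,H,B] q_used=0 → run C
t=9: queue=[C,G,A,D,E,F,H,B] q_used=1 → run C
t=10: queue=[C,G,A,D,E,F,H,B] q_used=2 → run C
t=11: queue=[C,G,A,D,E,F,H,B] q_used=3 → run C
t=12: queue=[G,A,D,E,F,H,B,C] q_used=0 → run G
t=13: queue=[G,A,D,E,F,H,B,C] q_used=1 → run G
t=14: queue=[G,A,D,E,F,H,B,C] q_used=2 → run G
t=15: queue=[G,A,D,E,F,H,B,C] q_used=3 → run G
t=16: queue=[A,D,E,F,H,B,C,G] q_used=0 → run A
t=17: queue=[A,D,E,F,H,B,C,G] q_used=1 → run A
t=18: queue=[D,E,F,H,B,C,G] q_used=0 → run D
t=19: queue=[D,E,F,H,B,C,G] q_used=1 → run D
t=20: queue=[D,E,F,H,B,C,G] q_used=2 → run D
t=21: queue=[D,E,F,H,B,C,G] q_used=3 → run D
t=22: queue=[E,F,H,B,C,G,D] q_used=0 → run E
t=23: queue=[E,F,H,B,C,G,D] q_used=1 → run E
t=24: queue=[E,F,H,B,C,G,D] q_used=2 → run E
t=25: queue=[E,F,H,B,C,G,D] q_used=3 → run E
t=26: queue=[F,H,B,C,G,D,E] q_used=0 → run F
t=27: queue=[F,H,B,C,G,D,E] q_used=1 → run F
t=28: queue=[F,H,B,C,G,D,E] q_used=2 → run F
t=29: queue=[F,H,B,C,G,D,E] q_used=3 → run F
t=30: queue=[H,B,C,G,D,E] q_used=0 → run H
t=31: queue=[H,B,C,G,D,E] q_used=1 → run H
t=32: queue=[H,B,C,G,D,E] q_used=2 → run H
t=33: queue=[H,B,C,G,D,E] q_used=3 → run H
t=34: queue=[B,C,G,D,E,H] q_used=0 → run B
t=35: queue=[B,C,G,D,E,H] q_used=1 → run B
t=36: queue=[C,G,D,E,H] q_used=0 → run C
t=37: queue=[C,G,D,E,H] q_used=1 → run C
t=38: queue=[C,G,D,E,H] q_used=2 → run C
t=39: queue=[C,G,D,E,H] q_used=3 → run C
t=40: queue=[G,D,E,H] q_used=0 → run G
t=41: queue=[G,D,E,H] q_used=1 → run G
t=42: queue=[D,E,H] q_used=0 → run D
t=43: queue=[D,E,H] q_used=1 → run D
t=44: queue=[D,E,H] q_used=2 → run D
t=45: queue=[E,H] q_used=0 → run E
t=46: queue=[E,H] q_used=1 → run E
t=47: queue=[H] q_used=0 → run H
t=48: queue=[H] q_used=1 → run H
t=49: queue=[H] q_used=2 → run H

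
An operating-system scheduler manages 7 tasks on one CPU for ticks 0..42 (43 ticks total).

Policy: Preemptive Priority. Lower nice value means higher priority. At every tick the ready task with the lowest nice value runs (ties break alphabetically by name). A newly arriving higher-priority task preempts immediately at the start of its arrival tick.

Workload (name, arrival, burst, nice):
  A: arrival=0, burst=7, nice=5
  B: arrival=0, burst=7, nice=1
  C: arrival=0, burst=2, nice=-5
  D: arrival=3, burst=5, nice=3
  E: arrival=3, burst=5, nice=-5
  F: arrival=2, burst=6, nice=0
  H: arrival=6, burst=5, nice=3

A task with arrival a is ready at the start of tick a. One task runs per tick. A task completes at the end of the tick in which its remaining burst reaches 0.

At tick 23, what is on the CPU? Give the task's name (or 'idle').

running at tick 23 = D

t=0: ready={A,B,C} → run C
t=1: ready={A,B,C} → run C
t=2: ready={A,B,F} → run F
t=3: ready={A,B,D,E,F} → run E
t=4: ready={A,B,D,E,F} → run E
t=5: ready={A,B,D,E,F} → run E
t=6: ready={A,B,D,E,F,H} → run E
t=7: ready={A,B,D,E,F,H} → run E
t=8: ready={A,B,D,F,H} → run F
t=9: ready={A,B,D,F,H} → run F
t=10: ready={A,B,D,F,H} → run F
t=11: ready={A,B,D,F,H} → run F
t=12: ready={A,B,D,F,H} → run F
t=13: ready={A,B,D,H} → run B
t=14: ready={A,B,D,H} → run B
t=15: ready={A,B,D,H} → run B
t=16: ready={A,B,D,H} → run B
t=17: ready={A,B,D,H} → run B
t=18: ready={A,B,D,H} → run B
t=19: ready={A,B,D,H} → run B
t=20: ready={A,D,H} → run D
t=21: ready={A,D,H} → run D
t=22: ready={A,D,H} → run D
t=23: ready={A,D,H} → run D
t=24: ready={A,D,H} → run D
t=25: ready={A,H} → run H
t=26: ready={A,H} → run H
t=27: ready={A,H} → run H
t=28: ready={A,H} → run H
t=29: ready={A,H} → run H
t=30: ready={A} → run A
t=31: ready={A} → run A
t=32: ready={A} → run A
t=33: ready={A} → run A
t=34: ready={A} → run A
t=35: ready={A} → run A
t=36: ready={A} → run A
t=37: (idle)
t=38: (idle)
t=39: (idle)
t=40: (idle)
t=41: (idle)
t=42: (idle)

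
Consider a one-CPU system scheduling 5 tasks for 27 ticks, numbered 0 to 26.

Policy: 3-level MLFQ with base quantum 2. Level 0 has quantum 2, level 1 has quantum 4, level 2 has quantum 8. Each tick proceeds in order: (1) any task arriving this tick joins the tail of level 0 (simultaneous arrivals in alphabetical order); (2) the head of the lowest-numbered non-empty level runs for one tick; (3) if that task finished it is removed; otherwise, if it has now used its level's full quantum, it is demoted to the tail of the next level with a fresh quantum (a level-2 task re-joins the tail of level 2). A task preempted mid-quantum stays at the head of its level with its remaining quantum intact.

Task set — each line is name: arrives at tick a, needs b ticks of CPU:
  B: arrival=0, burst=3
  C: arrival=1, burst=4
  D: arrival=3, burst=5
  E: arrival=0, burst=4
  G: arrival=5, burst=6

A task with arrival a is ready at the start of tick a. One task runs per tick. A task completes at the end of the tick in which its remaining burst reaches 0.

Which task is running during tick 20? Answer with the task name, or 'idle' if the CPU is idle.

running at tick 20 = G

t=0: L0/L1/L2 = BE/-/- → run B
t=1: L0/L1/L2 = BEC/-/- → run B
t=2: L0/L1/L2 = EC/B/- → run E
t=3: L0/L1/L2 = ECD/B/- → run E
t=4: L0/L1/L2 = CD/BE/- → run C
t=5: L0/L1/L2 = CDG/BE/- → run C
t=6: L0/L1/L2 = DG/BEC/- → run D
t=7: L0/L1/L2 = DG/BEC/- → run D
t=8: L0/L1/L2 = G/BECD/- → run G
t=9: L0/L1/L2 = G/BECD/- → run G
t=10: L0/L1/L2 = -/BECDG/- → run B
t=11: L0/L1/L2 = -/ECDG/- → run E
t=12: L0/L1/L2 = -/ECDG/- → run E
t=13: L0/L1/L2 = -/CDG/- → run C
t=14: L0/L1/L2 = -/CDG/- → run C
t=15: L0/L1/L2 = -/DG/- → run D
t=16: L0/L1/L2 = -/DG/- → run D
t=17: L0/L1/L2 = -/DG/- → run D
t=18: L0/L1/L2 = -/G/- → run G
t=19: L0/L1/L2 = -/G/- → run G
t=20: L0/L1/L2 = -/G/- → run G
t=21: L0/L1/L2 = -/G/- → run G
t=22: (idle)
t=23: (idle)
t=24: (idle)
t=25: (idle)
t=26: (idle)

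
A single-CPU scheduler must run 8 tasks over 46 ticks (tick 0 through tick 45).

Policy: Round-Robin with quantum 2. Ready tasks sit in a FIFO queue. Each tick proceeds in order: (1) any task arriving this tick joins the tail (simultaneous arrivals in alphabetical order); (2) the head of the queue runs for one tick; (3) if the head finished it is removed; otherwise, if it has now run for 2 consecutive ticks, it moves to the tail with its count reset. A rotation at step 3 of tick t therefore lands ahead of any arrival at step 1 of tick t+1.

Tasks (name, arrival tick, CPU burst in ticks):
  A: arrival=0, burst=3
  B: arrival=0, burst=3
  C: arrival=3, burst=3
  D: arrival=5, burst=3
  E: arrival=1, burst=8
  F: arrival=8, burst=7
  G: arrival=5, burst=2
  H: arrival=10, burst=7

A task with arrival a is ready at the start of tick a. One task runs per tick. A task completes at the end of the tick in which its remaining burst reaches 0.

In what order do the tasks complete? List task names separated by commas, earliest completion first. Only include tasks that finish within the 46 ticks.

completion order = A, B, G, C, D, E, F, H

t=0: queue=[A,B] q_used=0 → run A
t=1: queue=[A,B,E] q_used=1 → run A
t=2: queue=[B,E,A] q_used=0 → run B
t=3: queue=[B,E,A,C] q_used=1 → run B
t=4: queue=[E,A,C,B] q_used=0 → run E
t=5: queue=[E,A,C,B,D,G] q_used=1 → run E
t=6: queue=[A,C,B,D,G,E] q_used=0 → run A
t=7: queue=[C,B,D,G,E] q_used=0 → run C
t=8: queue=[C,B,D,G,E,F] q_used=1 → run C
t=9: queue=[B,D,G,E,F,C] q_used=0 → run B
t=10: queue=[D,G,E,F,C,H] q_used=0 → run D
t=11: queue=[D,G,E,F,C,H] q_used=1 → run D
t=12: queue=[G,E,F,C,H,D] q_used=0 → run G
t=13: queue=[G,E,F,C,H,D] q_used=1 → run G
t=14: queue=[E,F,C,H,D] q_used=0 → run E
t=15: queue=[E,F,C,H,D] q_used=1 → run E
t=16: queue=[F,C,H,D,E] q_used=0 → run F
t=17: queue=[F,C,H,D,E] q_used=1 → run F
t=18: queue=[C,H,D,E,F] q_used=0 → run C
t=19: queue=[H,D,E,F] q_used=0 → run H
t=20: queue=[H,D,E,F] q_used=1 → run H
t=21: queue=[D,E,F,H] q_used=0 → run D
t=22: queue=[E,F,H] q_used=0 → run E
t=23: queue=[E,F,H] q_used=1 → run E
t=24: queue=[F,H,E] q_used=0 → run F
t=25: queue=[F,H,E] q_used=1 → run F
t=26: queue=[H,E,F] q_used=0 → run H
t=27: queue=[H,E,F] q_used=1 → run H
t=28: queue=[E,F,H] q_used=0 → run E
t=29: queue=[E,F,H] q_used=1 → run E
t=30: queue=[F,H] q_used=0 → run F
t=31: queue=[F,H] q_used=1 → run F
t=32: queue=[H,F] q_used=0 → run H
t=33: queue=[H,F] q_used=1 → run H
t=34: queue=[F,H] q_used=0 → run F
t=35: queue=[H] q_used=0 → run H
t=36: (idle)
t=37: (idle)
t=38: (idle)
t=39: (idle)
t=40: (idle)
t=41: (idle)
t=42: (idle)
t=43: (idle)
t=44: (idle)
t=45: (idle)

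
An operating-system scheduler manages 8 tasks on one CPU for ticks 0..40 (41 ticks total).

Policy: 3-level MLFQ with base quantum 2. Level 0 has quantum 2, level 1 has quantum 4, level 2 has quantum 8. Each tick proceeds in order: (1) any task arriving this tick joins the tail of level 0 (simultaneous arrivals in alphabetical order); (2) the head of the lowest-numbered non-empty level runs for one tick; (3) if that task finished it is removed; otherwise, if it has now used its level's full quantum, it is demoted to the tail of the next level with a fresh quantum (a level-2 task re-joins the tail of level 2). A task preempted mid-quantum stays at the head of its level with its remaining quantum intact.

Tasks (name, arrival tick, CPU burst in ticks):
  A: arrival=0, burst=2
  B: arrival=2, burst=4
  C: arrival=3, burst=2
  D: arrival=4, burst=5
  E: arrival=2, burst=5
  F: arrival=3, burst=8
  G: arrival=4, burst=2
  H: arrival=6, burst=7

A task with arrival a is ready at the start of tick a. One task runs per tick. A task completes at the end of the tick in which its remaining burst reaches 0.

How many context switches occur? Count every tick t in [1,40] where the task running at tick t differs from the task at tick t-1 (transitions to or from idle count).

context switches = 15

t=0: L0/L1/L2 = A/-/- → run A
t=1: L0/L1/L2 = A/-/- → run A
t=2: L0/L1/L2 = BE/-/- → run B
t=3: L0/L1/L2 = BECF/-/- → run B
t=4: L0/L1/L2 = ECFDG/B/- → run E
t=5: L0/L1/L2 = ECFDG/B/- → run E
t=6: L0/L1/L2 = CFDGH/BE/- → run C
t=7: L0/L1/L2 = CFDGH/BE/- → run C
t=8: L0/L1/L2 = FDGH/BE/- → run F
t=9: L0/L1/L2 = FDGH/BE/- → run F
t=10: L0/L1/L2 = DGH/BEF/- → run D
t=11: L0/L1/L2 = DGH/BEF/- → run D
t=12: L0/L1/L2 = GH/BEFD/- → run G
t=13: L0/L1/L2 = GH/BEFD/- → run G
t=14: L0/L1/L2 = H/BEFD/- → run H
t=15: L0/L1/L2 = H/BEFD/- → run H
t=16: L0/L1/L2 = -/BEFDH/- → run B
t=17: L0/L1/L2 = -/BEFDH/- → run B
t=18: L0/L1/L2 = -/EFDH/- → run E
t=19: L0/L1/L2 = -/EFDH/- → run E
t=20: L0/L1/L2 = -/EFDH/- → run E
t=21: L0/L1/L2 = -/FDH/- → run F
t=22: L0/L1/L2 = -/FDH/- → run F
t=23: L0/L1/L2 = -/FDH/- → run F
t=24: L0/L1/L2 = -/FDH/- → run F
t=25: L0/L1/L2 = -/DH/F → run D
t=26: L0/L1/L2 = -/DH/F → run D
t=27: L0/L1/L2 = -/DH/F → run D
t=28: L0/L1/L2 = -/H/F → run H
t=29: L0/L1/L2 = -/H/F → run H
t=30: L0/L1/L2 = -/H/F → run H
t=31: L0/L1/L2 = -/H/F → run H
t=32: L0/L1/L2 = -/-/FH → run F
t=33: L0/L1/L2 = -/-/FH → run F
t=34: L0/L1/L2 = -/-/H → run H
t=35: (idle)
t=36: (idle)
t=37: (idle)
t=38: (idle)
t=39: (idle)
t=40: (idle)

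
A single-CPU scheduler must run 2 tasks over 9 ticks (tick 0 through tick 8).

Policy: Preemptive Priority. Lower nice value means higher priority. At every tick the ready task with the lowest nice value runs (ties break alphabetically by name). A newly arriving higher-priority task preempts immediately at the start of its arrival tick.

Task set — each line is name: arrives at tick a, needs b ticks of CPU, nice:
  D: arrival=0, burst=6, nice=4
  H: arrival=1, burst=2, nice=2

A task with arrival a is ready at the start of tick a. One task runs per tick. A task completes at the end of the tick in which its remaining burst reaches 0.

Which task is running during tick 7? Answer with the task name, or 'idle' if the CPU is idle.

running at tick 7 = D

t=0: ready={D} → run D
t=1: ready={D,H} → run H
t=2: ready={D,H} → run H
t=3: ready={D} → run D
t=4: ready={D} → run D
t=5: ready={D} → run D
t=6: ready={D} → run D
t=7: ready={D} → run D
t=8: (idle)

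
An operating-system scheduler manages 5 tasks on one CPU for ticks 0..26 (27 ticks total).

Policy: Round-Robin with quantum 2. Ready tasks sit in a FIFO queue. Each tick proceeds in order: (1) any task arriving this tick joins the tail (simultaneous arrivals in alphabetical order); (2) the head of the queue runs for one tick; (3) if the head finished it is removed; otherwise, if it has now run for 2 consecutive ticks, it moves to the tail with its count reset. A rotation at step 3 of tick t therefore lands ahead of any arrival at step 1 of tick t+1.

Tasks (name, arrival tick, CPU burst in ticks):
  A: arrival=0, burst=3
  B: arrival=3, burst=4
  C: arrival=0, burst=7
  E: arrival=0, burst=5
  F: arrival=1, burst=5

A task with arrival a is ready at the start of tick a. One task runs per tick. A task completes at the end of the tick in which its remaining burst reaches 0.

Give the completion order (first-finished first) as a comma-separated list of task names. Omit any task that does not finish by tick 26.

t=0: queue=[A,C,E] q_used=0 → run A
t=1: queue=[A,C,E,F] q_used=1 → run A
t=2: queue=[C,E,F,A] q_used=0 → run C
t=3: queue=[C,E,F,A,B] q_used=1 → run C
t=4: queue=[E,F,A,B,C] q_used=0 → run E
t=5: queue=[E,F,A,B,C] q_used=1 → run E
t=6: queue=[F,A,B,C,E] q_used=0 → run F
t=7: queue=[F,A,B,C,E] q_used=1 → run F
t=8: queue=[A,B,C,E,F] q_used=0 → run A
t=9: queue=[B,C,E,F] q_used=0 → run B
t=10: queue=[B,C,E,F] q_used=1 → run B
t=11: queue=[C,E,F,B] q_used=0 → run C
t=12: queue=[C,E,F,B] q_used=1 → run C
t=13: queue=[E,F,B,C] q_used=0 → run E
t=14: queue=[E,F,B,C] q_used=1 → run E
t=15: queue=[F,B,C,E] q_used=0 → run F
t=16: queue=[F,B,C,E] q_used=1 → run F
t=17: queue=[B,C,E,F] q_used=0 → run B
t=18: queue=[B,C,E,F] q_used=1 → run B
t=19: queue=[C,E,F] q_used=0 → run C
t=20: queue=[C,E,F] q_used=1 → run C
t=21: queue=[E,F,C] q_used=0 → run E
t=22: queue=[F,C] q_used=0 → run F
t=23: queue=[C] q_used=0 → run C
t=24: (idle)
t=25: (idle)
t=26: (idle)

completion order = A, B, E, F, C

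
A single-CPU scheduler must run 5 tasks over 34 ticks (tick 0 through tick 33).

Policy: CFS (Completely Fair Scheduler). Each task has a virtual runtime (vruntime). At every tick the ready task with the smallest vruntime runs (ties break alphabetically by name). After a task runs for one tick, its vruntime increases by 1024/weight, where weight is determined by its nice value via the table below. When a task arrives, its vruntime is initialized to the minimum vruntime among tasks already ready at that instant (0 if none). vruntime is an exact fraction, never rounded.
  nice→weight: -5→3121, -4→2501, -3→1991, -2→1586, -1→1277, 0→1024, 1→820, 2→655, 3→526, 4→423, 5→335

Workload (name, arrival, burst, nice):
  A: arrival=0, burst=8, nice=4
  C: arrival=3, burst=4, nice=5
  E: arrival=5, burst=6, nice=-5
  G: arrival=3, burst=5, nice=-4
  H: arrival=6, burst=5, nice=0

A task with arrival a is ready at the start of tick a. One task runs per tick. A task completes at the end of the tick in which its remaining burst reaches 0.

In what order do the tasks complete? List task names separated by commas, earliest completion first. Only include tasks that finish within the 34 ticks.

completion order = G, E, H, C, A

t=0: vr[A=0] → run A
t=1: vr[A=1024/423] → run A
t=2: vr[A=2048/423] → run A
t=3: vr[A=1024/141 C=1024/141 G=1024/141] → run A
t=4: vr[A=4096/423 C=1024/141 G=1024/141] → run C
t=5: vr[A=4096/423 C=487424/47235 E=1024/141 G=1024/141] → run E
t=6: vr[A=4096/423 C=487424/47235 E=3340288/440061 G=1024/141 H=1024/141] → run G
t=7: vr[A=4096/423 C=487424/47235 E=3340288/440061 G=2705408/352641 H=1024/141] → run H
t=8: vr[A=4096/423 C=487424/47235 E=3340288/440061 G=2705408/352641 H=1165/141] → run E
t=9: vr[A=4096/423 C=487424/47235 E=3484672/440061 G=2705408/352641 H=1165/141] → run G
t=10: vr[A=4096/423 C=487424/47235 E=3484672/440061 G=2849792/352641 H=1165/141] → run E
t=11: vr[A=4096/423 C=487424/47235 E=3629056/440061 G=2849792/352641 H=1165/141] → run G
t=12: vr[A=4096/423 C=487424/47235 E=3629056/440061 G=2994176/352641 H=1165/141] → run E
t=13: vr[A=4096/423 C=487424/47235 E=3773440/440061 G=2994176/352641 H=1165/141] → run H
t=14: vr[A=4096/423 C=487424/47235 E=3773440/440061 G=2994176/352641 H=1306/141] → run G
t=15: vr[A=4096/423 C=487424/47235 E=3773440/440061 G=3138560/352641 H=1306/141] → run E
t=16: vr[A=4096/423 C=487424/47235 E=3917824/440061 G=3138560/352641 H=1306/141] → run G
t=17: vr[A=4096/423 C=487424/47235 E=3917824/440061 H=1306/141] → run E
t=18: vr[A=4096/423 C=487424/47235 H=1306/141] → run H
t=19: vr[A=4096/423 C=487424/47235 H=1447/141] → run A
t=20: vr[A=5120/423 C=487424/47235 H=1447/141] → run H
t=21: vr[A=5120/423 C=487424/47235 H=1588/141] → run C
t=22: vr[A=5120/423 C=631808/47235 H=1588/141] → run H
t=23: vr[A=5120/423 C=631808/47235] → run A
t=24: vr[A=2048/141 C=631808/47235] → run C
t=25: vr[A=2048/141 C=776192/47235] → run A
t=26: vr[A=7168/423 C=776192/47235] → run C
t=27: vr[A=7168/423] → run A
t=28: (idle)
t=29: (idle)
t=30: (idle)
t=31: (idle)
t=32: (idle)
t=33: (idle)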